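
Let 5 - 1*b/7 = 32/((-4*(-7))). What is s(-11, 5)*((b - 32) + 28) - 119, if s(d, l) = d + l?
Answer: -257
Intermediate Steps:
b = 27 (b = 35 - 224/((-4*(-7))) = 35 - 224/28 = 35 - 7*8/7 = 35 - 8 = 27)
s(-11, 5)*((b - 32) + 28) - 119 = (-11 + 5)*((27 - 32) + 28) - 119 = -6*(-5 + 28) - 119 = -6*23 - 119 = -138 - 119 = -257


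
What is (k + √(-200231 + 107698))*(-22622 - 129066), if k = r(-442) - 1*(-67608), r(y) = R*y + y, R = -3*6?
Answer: -11395105936 - 151688*I*√92533 ≈ -1.1395e+10 - 4.6142e+7*I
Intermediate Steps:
R = -18
r(y) = -17*y (r(y) = -18*y + y = -17*y)
k = 75122 (k = -17*(-442) - 1*(-67608) = 7514 + 67608 = 75122)
(k + √(-200231 + 107698))*(-22622 - 129066) = (75122 + √(-200231 + 107698))*(-22622 - 129066) = (75122 + √(-92533))*(-151688) = (75122 + I*√92533)*(-151688) = -11395105936 - 151688*I*√92533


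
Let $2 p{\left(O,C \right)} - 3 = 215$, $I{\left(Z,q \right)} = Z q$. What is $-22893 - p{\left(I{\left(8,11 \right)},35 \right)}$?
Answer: $-23002$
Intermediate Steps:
$p{\left(O,C \right)} = 109$ ($p{\left(O,C \right)} = \frac{3}{2} + \frac{1}{2} \cdot 215 = \frac{3}{2} + \frac{215}{2} = 109$)
$-22893 - p{\left(I{\left(8,11 \right)},35 \right)} = -22893 - 109 = -23002$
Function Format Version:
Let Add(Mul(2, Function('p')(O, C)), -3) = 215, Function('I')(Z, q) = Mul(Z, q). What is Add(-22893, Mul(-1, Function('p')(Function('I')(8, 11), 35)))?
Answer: -23002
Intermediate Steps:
Function('p')(O, C) = 109 (Function('p')(O, C) = Add(Rational(3, 2), Mul(Rational(1, 2), 215)) = Add(Rational(3, 2), Rational(215, 2)) = 109)
Add(-22893, Mul(-1, Function('p')(Function('I')(8, 11), 35))) = Add(-22893, Mul(-1, 109)) = Add(-22893, -109) = -23002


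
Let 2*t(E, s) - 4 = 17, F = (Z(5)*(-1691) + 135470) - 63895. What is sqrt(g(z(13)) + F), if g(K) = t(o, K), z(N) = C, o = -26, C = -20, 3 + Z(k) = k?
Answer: sqrt(272814)/2 ≈ 261.16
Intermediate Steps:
Z(k) = -3 + k
z(N) = -20
F = 68193 (F = ((-3 + 5)*(-1691) + 135470) - 63895 = (2*(-1691) + 135470) - 63895 = (-3382 + 135470) - 63895 = 132088 - 63895 = 68193)
t(E, s) = 21/2 (t(E, s) = 2 + (1/2)*17 = 2 + 17/2 = 21/2)
g(K) = 21/2
sqrt(g(z(13)) + F) = sqrt(21/2 + 68193) = sqrt(136407/2) = sqrt(272814)/2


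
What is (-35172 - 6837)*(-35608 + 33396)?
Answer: 92923908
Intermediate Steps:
(-35172 - 6837)*(-35608 + 33396) = -42009*(-2212) = 92923908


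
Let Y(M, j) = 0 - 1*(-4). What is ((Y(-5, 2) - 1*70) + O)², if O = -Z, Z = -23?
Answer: 1849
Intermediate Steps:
O = 23 (O = -1*(-23) = 23)
Y(M, j) = 4 (Y(M, j) = 0 + 4 = 4)
((Y(-5, 2) - 1*70) + O)² = ((4 - 1*70) + 23)² = ((4 - 70) + 23)² = (-66 + 23)² = (-43)² = 1849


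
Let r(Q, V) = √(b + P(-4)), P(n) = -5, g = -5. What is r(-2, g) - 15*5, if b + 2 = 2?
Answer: -75 + I*√5 ≈ -75.0 + 2.2361*I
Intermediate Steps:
b = 0 (b = -2 + 2 = 0)
r(Q, V) = I*√5 (r(Q, V) = √(0 - 5) = √(-5) = I*√5)
r(-2, g) - 15*5 = I*√5 - 15*5 = I*√5 - 75 = -75 + I*√5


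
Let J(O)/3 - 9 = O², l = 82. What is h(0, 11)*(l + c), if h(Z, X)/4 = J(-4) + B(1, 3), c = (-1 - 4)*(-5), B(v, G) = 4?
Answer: 33812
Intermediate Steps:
J(O) = 27 + 3*O²
c = 25 (c = -5*(-5) = 25)
h(Z, X) = 316 (h(Z, X) = 4*((27 + 3*(-4)²) + 4) = 4*((27 + 3*16) + 4) = 4*((27 + 48) + 4) = 4*(75 + 4) = 4*79 = 316)
h(0, 11)*(l + c) = 316*(82 + 25) = 316*107 = 33812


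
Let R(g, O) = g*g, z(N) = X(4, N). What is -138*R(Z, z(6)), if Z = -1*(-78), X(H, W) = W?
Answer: -839592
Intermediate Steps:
z(N) = N
Z = 78
R(g, O) = g**2
-138*R(Z, z(6)) = -138*78**2 = -138*6084 = -839592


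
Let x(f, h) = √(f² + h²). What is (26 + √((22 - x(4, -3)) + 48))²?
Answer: (26 + √65)² ≈ 1160.2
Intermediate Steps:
(26 + √((22 - x(4, -3)) + 48))² = (26 + √((22 - √(4² + (-3)²)) + 48))² = (26 + √((22 - √(16 + 9)) + 48))² = (26 + √((22 - √25) + 48))² = (26 + √((22 - 1*5) + 48))² = (26 + √((22 - 5) + 48))² = (26 + √(17 + 48))² = (26 + √65)²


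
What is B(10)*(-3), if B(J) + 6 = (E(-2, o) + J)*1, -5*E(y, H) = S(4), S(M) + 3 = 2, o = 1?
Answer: -63/5 ≈ -12.600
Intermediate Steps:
S(M) = -1 (S(M) = -3 + 2 = -1)
E(y, H) = ⅕ (E(y, H) = -⅕*(-1) = ⅕)
B(J) = -29/5 + J (B(J) = -6 + (⅕ + J)*1 = -6 + (⅕ + J) = -29/5 + J)
B(10)*(-3) = (-29/5 + 10)*(-3) = (21/5)*(-3) = -63/5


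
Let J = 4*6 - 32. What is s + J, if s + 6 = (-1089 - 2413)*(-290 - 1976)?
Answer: 7935518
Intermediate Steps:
J = -8 (J = 24 - 32 = -8)
s = 7935526 (s = -6 + (-1089 - 2413)*(-290 - 1976) = -6 - 3502*(-2266) = -6 + 7935532 = 7935526)
s + J = 7935526 - 8 = 7935518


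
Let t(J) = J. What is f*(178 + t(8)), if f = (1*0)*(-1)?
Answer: 0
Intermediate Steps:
f = 0 (f = 0*(-1) = 0)
f*(178 + t(8)) = 0*(178 + 8) = 0*186 = 0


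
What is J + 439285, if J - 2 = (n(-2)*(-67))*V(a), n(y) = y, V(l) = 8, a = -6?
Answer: 440359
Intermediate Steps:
J = 1074 (J = 2 - 2*(-67)*8 = 2 + 134*8 = 2 + 1072 = 1074)
J + 439285 = 1074 + 439285 = 440359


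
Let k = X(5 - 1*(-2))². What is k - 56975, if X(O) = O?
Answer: -56926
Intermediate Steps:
k = 49 (k = (5 - 1*(-2))² = (5 + 2)² = 7² = 49)
k - 56975 = 49 - 56975 = -56926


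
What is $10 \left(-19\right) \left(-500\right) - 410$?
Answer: $94590$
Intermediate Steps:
$10 \left(-19\right) \left(-500\right) - 410 = \left(-190\right) \left(-500\right) - 410 = 95000 - 410 = 94590$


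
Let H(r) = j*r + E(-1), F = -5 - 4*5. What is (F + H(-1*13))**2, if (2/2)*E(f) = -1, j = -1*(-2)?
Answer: 2704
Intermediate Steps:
j = 2
E(f) = -1
F = -25 (F = -5 - 20 = -25)
H(r) = -1 + 2*r (H(r) = 2*r - 1 = -1 + 2*r)
(F + H(-1*13))**2 = (-25 + (-1 + 2*(-1*13)))**2 = (-25 + (-1 + 2*(-13)))**2 = (-25 + (-1 - 26))**2 = (-25 - 27)**2 = (-52)**2 = 2704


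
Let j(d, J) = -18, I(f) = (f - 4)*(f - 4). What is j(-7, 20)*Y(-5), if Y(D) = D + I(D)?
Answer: -1368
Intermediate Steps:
I(f) = (-4 + f)² (I(f) = (-4 + f)*(-4 + f) = (-4 + f)²)
Y(D) = D + (-4 + D)²
j(-7, 20)*Y(-5) = -18*(-5 + (-4 - 5)²) = -18*(-5 + (-9)²) = -18*(-5 + 81) = -18*76 = -1368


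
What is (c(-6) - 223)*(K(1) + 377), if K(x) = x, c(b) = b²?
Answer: -70686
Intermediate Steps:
(c(-6) - 223)*(K(1) + 377) = ((-6)² - 223)*(1 + 377) = (36 - 223)*378 = -187*378 = -70686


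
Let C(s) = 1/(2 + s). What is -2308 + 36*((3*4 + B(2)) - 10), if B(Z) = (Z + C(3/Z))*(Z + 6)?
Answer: -11044/7 ≈ -1577.7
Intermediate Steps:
B(Z) = (6 + Z)*(Z + 1/(2 + 3/Z)) (B(Z) = (Z + 1/(2 + 3/Z))*(Z + 6) = (Z + 1/(2 + 3/Z))*(6 + Z) = (6 + Z)*(Z + 1/(2 + 3/Z)))
-2308 + 36*((3*4 + B(2)) - 10) = -2308 + 36*((3*4 + 2*2*(12 + 2² + 8*2)/(3 + 2*2)) - 10) = -2308 + 36*((12 + 2*2*(12 + 4 + 16)/(3 + 4)) - 10) = -2308 + 36*((12 + 2*2*32/7) - 10) = -2308 + 36*((12 + 2*2*(⅐)*32) - 10) = -2308 + 36*((12 + 128/7) - 10) = -2308 + 36*(212/7 - 10) = -2308 + 36*(142/7) = -2308 + 5112/7 = -11044/7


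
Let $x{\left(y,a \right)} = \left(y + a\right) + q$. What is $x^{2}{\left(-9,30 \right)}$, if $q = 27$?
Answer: $2304$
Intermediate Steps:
$x{\left(y,a \right)} = 27 + a + y$ ($x{\left(y,a \right)} = \left(y + a\right) + 27 = \left(a + y\right) + 27 = 27 + a + y$)
$x^{2}{\left(-9,30 \right)} = \left(27 + 30 - 9\right)^{2} = 48^{2} = 2304$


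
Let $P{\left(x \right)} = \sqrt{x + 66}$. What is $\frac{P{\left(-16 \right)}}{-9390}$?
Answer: $- \frac{\sqrt{2}}{1878} \approx -0.00075304$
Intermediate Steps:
$P{\left(x \right)} = \sqrt{66 + x}$
$\frac{P{\left(-16 \right)}}{-9390} = \frac{\sqrt{66 - 16}}{-9390} = \sqrt{50} \left(- \frac{1}{9390}\right) = 5 \sqrt{2} \left(- \frac{1}{9390}\right) = - \frac{\sqrt{2}}{1878}$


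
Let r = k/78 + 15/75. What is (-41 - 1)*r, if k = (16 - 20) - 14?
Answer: 84/65 ≈ 1.2923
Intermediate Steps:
k = -18 (k = -4 - 14 = -18)
r = -2/65 (r = -18/78 + 15/75 = -18*1/78 + 15*(1/75) = -3/13 + ⅕ = -2/65 ≈ -0.030769)
(-41 - 1)*r = (-41 - 1)*(-2/65) = -42*(-2/65) = 84/65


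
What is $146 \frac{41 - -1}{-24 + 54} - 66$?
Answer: $\frac{692}{5} \approx 138.4$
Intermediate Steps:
$146 \frac{41 - -1}{-24 + 54} - 66 = 146 \frac{41 + 1}{30} - 66 = 146 \cdot 42 \cdot \frac{1}{30} - 66 = 146 \cdot \frac{7}{5} - 66 = \frac{1022}{5} - 66 = \frac{692}{5}$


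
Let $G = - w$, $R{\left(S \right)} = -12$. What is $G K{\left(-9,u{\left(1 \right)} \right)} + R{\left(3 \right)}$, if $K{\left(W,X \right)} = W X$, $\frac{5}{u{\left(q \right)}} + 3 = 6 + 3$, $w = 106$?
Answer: $783$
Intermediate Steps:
$u{\left(q \right)} = \frac{5}{6}$ ($u{\left(q \right)} = \frac{5}{-3 + \left(6 + 3\right)} = \frac{5}{-3 + 9} = \frac{5}{6}$)
$G = -106$ ($G = \left(-1\right) 106 = -106$)
$G K{\left(-9,u{\left(1 \right)} \right)} + R{\left(3 \right)} = - 106 \left(\left(-9\right) \frac{5}{6}\right) - 12 = \left(-106\right) \left(- \frac{15}{2}\right) - 12 = 795 - 12 = 783$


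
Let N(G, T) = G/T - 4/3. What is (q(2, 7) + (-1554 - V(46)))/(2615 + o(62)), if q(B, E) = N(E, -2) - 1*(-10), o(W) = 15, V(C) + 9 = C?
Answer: -1903/3156 ≈ -0.60298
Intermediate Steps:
V(C) = -9 + C
N(G, T) = -4/3 + G/T (N(G, T) = G/T - 4*⅓ = G/T - 4/3 = -4/3 + G/T)
q(B, E) = 26/3 - E/2 (q(B, E) = (-4/3 + E/(-2)) - 1*(-10) = (-4/3 + E*(-½)) + 10 = (-4/3 - E/2) + 10 = 26/3 - E/2)
(q(2, 7) + (-1554 - V(46)))/(2615 + o(62)) = ((26/3 - ½*7) + (-1554 - (-9 + 46)))/(2615 + 15) = ((26/3 - 7/2) + (-1554 - 1*37))/2630 = (31/6 + (-1554 - 37))*(1/2630) = (31/6 - 1591)*(1/2630) = -9515/6*1/2630 = -1903/3156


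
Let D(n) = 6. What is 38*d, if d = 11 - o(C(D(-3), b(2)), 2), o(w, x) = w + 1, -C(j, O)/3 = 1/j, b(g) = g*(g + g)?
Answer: 399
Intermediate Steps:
b(g) = 2*g**2 (b(g) = g*(2*g) = 2*g**2)
C(j, O) = -3/j
o(w, x) = 1 + w
d = 21/2 (d = 11 - (1 - 3/6) = 11 - (1 - 3*1/6) = 11 - (1 - 1/2) = 11 - 1*1/2 = 11 - 1/2 = 21/2 ≈ 10.500)
38*d = 38*(21/2) = 399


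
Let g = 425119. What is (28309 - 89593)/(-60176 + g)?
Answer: -61284/364943 ≈ -0.16793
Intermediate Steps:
(28309 - 89593)/(-60176 + g) = (28309 - 89593)/(-60176 + 425119) = -61284/364943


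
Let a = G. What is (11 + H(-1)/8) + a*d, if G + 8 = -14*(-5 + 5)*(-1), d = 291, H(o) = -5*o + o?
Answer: -4633/2 ≈ -2316.5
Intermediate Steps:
H(o) = -4*o
G = -8 (G = -8 - 14*(-5 + 5)*(-1) = -8 - 0*(-1) = -8 - 14*0 = -8 + 0 = -8)
a = -8
(11 + H(-1)/8) + a*d = (11 + (-4*(-1))/8) - 8*291 = (11 + (⅛)*4) - 2328 = (11 + ½) - 2328 = 23/2 - 2328 = -4633/2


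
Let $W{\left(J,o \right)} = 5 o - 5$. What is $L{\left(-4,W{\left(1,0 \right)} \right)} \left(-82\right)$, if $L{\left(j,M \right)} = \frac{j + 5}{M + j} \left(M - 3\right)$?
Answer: $- \frac{656}{9} \approx -72.889$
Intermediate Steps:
$W{\left(J,o \right)} = -5 + 5 o$
$L{\left(j,M \right)} = \frac{\left(-3 + M\right) \left(5 + j\right)}{M + j}$ ($L{\left(j,M \right)} = \frac{5 + j}{M + j} \left(-3 + M\right) = \frac{\left(-3 + M\right) \left(5 + j\right)}{M + j}$)
$L{\left(-4,W{\left(1,0 \right)} \right)} \left(-82\right) = \frac{-15 - -12 + 5 \left(-5 + 5 \cdot 0\right) + \left(-5 + 5 \cdot 0\right) \left(-4\right)}{\left(-5 + 5 \cdot 0\right) - 4} \left(-82\right) = \frac{-15 + 12 + 5 \left(-5 + 0\right) + \left(-5 + 0\right) \left(-4\right)}{\left(-5 + 0\right) - 4} \left(-82\right) = \frac{-15 + 12 + 5 \left(-5\right) - -20}{-5 - 4} \left(-82\right) = \frac{-15 + 12 - 25 + 20}{-9} \left(-82\right) = \left(- \frac{1}{9}\right) \left(-8\right) \left(-82\right) = \frac{8}{9} \left(-82\right) = - \frac{656}{9}$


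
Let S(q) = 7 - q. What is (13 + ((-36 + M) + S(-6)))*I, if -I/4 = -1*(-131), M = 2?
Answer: 4192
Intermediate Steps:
I = -524 (I = -(-4)*(-131) = -4*131 = -524)
(13 + ((-36 + M) + S(-6)))*I = (13 + ((-36 + 2) + (7 - 1*(-6))))*(-524) = (13 + (-34 + (7 + 6)))*(-524) = (13 + (-34 + 13))*(-524) = (13 - 21)*(-524) = -8*(-524) = 4192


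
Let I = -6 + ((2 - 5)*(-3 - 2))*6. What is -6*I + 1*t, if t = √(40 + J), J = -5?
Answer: -504 + √35 ≈ -498.08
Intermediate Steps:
t = √35 (t = √(40 - 5) = √35 ≈ 5.9161)
I = 84 (I = -6 - 3*(-5)*6 = -6 + 15*6 = -6 + 90 = 84)
-6*I + 1*t = -6*84 + 1*√35 = -504 + √35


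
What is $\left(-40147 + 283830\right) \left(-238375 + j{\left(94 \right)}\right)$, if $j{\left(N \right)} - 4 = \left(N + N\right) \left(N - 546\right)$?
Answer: $-78794167001$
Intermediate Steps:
$j{\left(N \right)} = 4 + 2 N \left(-546 + N\right)$ ($j{\left(N \right)} = 4 + \left(N + N\right) \left(N - 546\right) = 4 + 2 N \left(-546 + N\right)$)
$\left(-40147 + 283830\right) \left(-238375 + j{\left(94 \right)}\right) = \left(-40147 + 283830\right) \left(-238375 + \left(4 - 102648 + 2 \cdot 94^{2}\right)\right) = 243683 \left(-238375 + \left(4 - 102648 + 2 \cdot 8836\right)\right) = 243683 \left(-238375 + \left(4 - 102648 + 17672\right)\right) = 243683 \left(-238375 - 84972\right) = 243683 \left(-323347\right) = -78794167001$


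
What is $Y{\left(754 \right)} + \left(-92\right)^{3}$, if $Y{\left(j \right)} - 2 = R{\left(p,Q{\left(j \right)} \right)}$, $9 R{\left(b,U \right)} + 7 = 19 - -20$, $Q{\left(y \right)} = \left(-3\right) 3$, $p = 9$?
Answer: $- \frac{7008142}{9} \approx -7.7868 \cdot 10^{5}$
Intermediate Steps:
$Q{\left(y \right)} = -9$
$R{\left(b,U \right)} = \frac{32}{9}$ ($R{\left(b,U \right)} = - \frac{7}{9} + \frac{19 - -20}{9} = - \frac{7}{9} + \frac{19 + 20}{9} = - \frac{7}{9} + \frac{1}{9} \cdot 39 = - \frac{7}{9} + \frac{13}{3} = \frac{32}{9}$)
$Y{\left(j \right)} = \frac{50}{9}$ ($Y{\left(j \right)} = 2 + \frac{32}{9} = \frac{50}{9}$)
$Y{\left(754 \right)} + \left(-92\right)^{3} = \frac{50}{9} + \left(-92\right)^{3} = \frac{50}{9} - 778688 = - \frac{7008142}{9}$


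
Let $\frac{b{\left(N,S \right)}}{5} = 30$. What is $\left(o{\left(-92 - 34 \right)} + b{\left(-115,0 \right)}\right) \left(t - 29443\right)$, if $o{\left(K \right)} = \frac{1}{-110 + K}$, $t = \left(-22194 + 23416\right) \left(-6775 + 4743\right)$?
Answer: $- \frac{88941651253}{236} \approx -3.7687 \cdot 10^{8}$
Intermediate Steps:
$b{\left(N,S \right)} = 150$ ($b{\left(N,S \right)} = 5 \cdot 30 = 150$)
$t = -2483104$ ($t = 1222 \left(-2032\right) = -2483104$)
$\left(o{\left(-92 - 34 \right)} + b{\left(-115,0 \right)}\right) \left(t - 29443\right) = \left(\frac{1}{-110 - 126} + 150\right) \left(-2483104 - 29443\right) = \left(\frac{1}{-110 - 126} + 150\right) \left(-2512547\right) = \left(\frac{1}{-236} + 150\right) \left(-2512547\right) = \left(- \frac{1}{236} + 150\right) \left(-2512547\right) = \frac{35399}{236} \left(-2512547\right) = - \frac{88941651253}{236}$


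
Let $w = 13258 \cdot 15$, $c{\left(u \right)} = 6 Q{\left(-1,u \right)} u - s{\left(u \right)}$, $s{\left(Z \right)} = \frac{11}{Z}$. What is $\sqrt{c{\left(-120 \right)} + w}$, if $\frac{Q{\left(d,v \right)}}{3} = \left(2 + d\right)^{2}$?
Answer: $\frac{7 \sqrt{14452170}}{60} \approx 443.52$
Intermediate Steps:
$Q{\left(d,v \right)} = 3 \left(2 + d\right)^{2}$
$c{\left(u \right)} = - \frac{11}{u} + 18 u$ ($c{\left(u \right)} = 6 \cdot 3 \left(2 - 1\right)^{2} u - \frac{11}{u} = 6 \cdot 3 \cdot 1^{2} u - \frac{11}{u} = 6 \cdot 3 \cdot 1 u - \frac{11}{u} = 6 \cdot 3 u - \frac{11}{u} = 18 u - \frac{11}{u} = - \frac{11}{u} + 18 u$)
$w = 198870$
$\sqrt{c{\left(-120 \right)} + w} = \sqrt{\left(- \frac{11}{-120} + 18 \left(-120\right)\right) + 198870} = \sqrt{\left(\left(-11\right) \left(- \frac{1}{120}\right) - 2160\right) + 198870} = \sqrt{\left(\frac{11}{120} - 2160\right) + 198870} = \sqrt{- \frac{259189}{120} + 198870} = \sqrt{\frac{23605211}{120}} = \frac{7 \sqrt{14452170}}{60}$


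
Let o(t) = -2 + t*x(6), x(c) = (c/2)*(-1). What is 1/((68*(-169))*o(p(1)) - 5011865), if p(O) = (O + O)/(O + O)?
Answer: -1/4954405 ≈ -2.0184e-7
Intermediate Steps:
x(c) = -c/2 (x(c) = (c*(½))*(-1) = (c/2)*(-1) = -c/2)
p(O) = 1 (p(O) = (2*O)/((2*O)) = (2*O)*(1/(2*O)) = 1)
o(t) = -2 - 3*t (o(t) = -2 + t*(-½*6) = -2 + t*(-3) = -2 - 3*t)
1/((68*(-169))*o(p(1)) - 5011865) = 1/((68*(-169))*(-2 - 3*1) - 5011865) = 1/(-11492*(-2 - 3) - 5011865) = 1/(-11492*(-5) - 5011865) = 1/(57460 - 5011865) = 1/(-4954405) = -1/4954405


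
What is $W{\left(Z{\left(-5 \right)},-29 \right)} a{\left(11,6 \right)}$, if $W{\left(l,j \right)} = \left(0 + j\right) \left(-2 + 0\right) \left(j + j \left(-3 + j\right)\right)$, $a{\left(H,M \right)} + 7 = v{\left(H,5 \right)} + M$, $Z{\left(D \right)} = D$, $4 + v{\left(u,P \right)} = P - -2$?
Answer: $104284$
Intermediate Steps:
$v{\left(u,P \right)} = -2 + P$ ($v{\left(u,P \right)} = -4 + \left(P - -2\right) = -4 + \left(P + 2\right) = -4 + \left(2 + P\right) = -2 + P$)
$a{\left(H,M \right)} = -4 + M$ ($a{\left(H,M \right)} = -7 + \left(\left(-2 + 5\right) + M\right) = -7 + \left(3 + M\right) = -4 + M$)
$W{\left(l,j \right)} = - 2 j \left(j + j \left(-3 + j\right)\right)$ ($W{\left(l,j \right)} = j \left(-2\right) \left(j + j \left(-3 + j\right)\right) = - 2 j \left(j + j \left(-3 + j\right)\right)$)
$W{\left(Z{\left(-5 \right)},-29 \right)} a{\left(11,6 \right)} = 2 \left(-29\right)^{2} \left(2 - -29\right) \left(-4 + 6\right) = 2 \cdot 841 \left(2 + 29\right) 2 = 2 \cdot 841 \cdot 31 \cdot 2 = 52142 \cdot 2 = 104284$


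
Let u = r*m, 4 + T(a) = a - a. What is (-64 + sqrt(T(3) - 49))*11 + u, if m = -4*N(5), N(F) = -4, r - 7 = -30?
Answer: -1072 + 11*I*sqrt(53) ≈ -1072.0 + 80.081*I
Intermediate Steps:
r = -23 (r = 7 - 30 = -23)
T(a) = -4 (T(a) = -4 + (a - a) = -4 + 0 = -4)
m = 16 (m = -4*(-4) = 16)
u = -368 (u = -23*16 = -368)
(-64 + sqrt(T(3) - 49))*11 + u = (-64 + sqrt(-4 - 49))*11 - 368 = (-64 + sqrt(-53))*11 - 368 = (-64 + I*sqrt(53))*11 - 368 = (-704 + 11*I*sqrt(53)) - 368 = -1072 + 11*I*sqrt(53)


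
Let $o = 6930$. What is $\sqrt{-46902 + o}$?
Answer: $2 i \sqrt{9993} \approx 199.93 i$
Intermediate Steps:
$\sqrt{-46902 + o} = \sqrt{-46902 + 6930} = \sqrt{-39972} = 2 i \sqrt{9993}$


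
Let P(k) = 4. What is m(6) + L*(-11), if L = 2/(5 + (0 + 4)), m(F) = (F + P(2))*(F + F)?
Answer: 1058/9 ≈ 117.56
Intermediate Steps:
m(F) = 2*F*(4 + F) (m(F) = (F + 4)*(F + F) = (4 + F)*(2*F) = 2*F*(4 + F))
L = 2/9 (L = 2/(5 + 4) = 2/9 ≈ 0.22222)
m(6) + L*(-11) = 2*6*(4 + 6) + (2/9)*(-11) = 2*6*10 - 22/9 = 120 - 22/9 = 1058/9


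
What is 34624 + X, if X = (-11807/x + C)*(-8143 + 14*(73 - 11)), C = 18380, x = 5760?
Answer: -51327345989/384 ≈ -1.3367e+8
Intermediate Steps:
X = -51340641605/384 (X = (-11807/5760 + 18380)*(-8143 + 14*(73 - 11)) = (-11807*1/5760 + 18380)*(-8143 + 14*62) = (-11807/5760 + 18380)*(-8143 + 868) = (105856993/5760)*(-7275) = -51340641605/384 ≈ -1.3370e+8)
34624 + X = 34624 - 51340641605/384 = -51327345989/384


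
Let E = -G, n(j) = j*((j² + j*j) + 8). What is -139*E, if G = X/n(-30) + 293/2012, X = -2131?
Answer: 701251247/27282720 ≈ 25.703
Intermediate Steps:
n(j) = j*(8 + 2*j²) (n(j) = j*((j² + j²) + 8) = j*(2*j² + 8) = j*(8 + 2*j²))
G = 5044973/27282720 (G = -2131*(-1/(60*(4 + (-30)²))) + 293/2012 = -2131*(-1/(60*(4 + 900))) + 293*(1/2012) = -2131/(2*(-30)*904) + 293/2012 = -2131/(-54240) + 293/2012 = -2131*(-1/54240) + 293/2012 = 2131/54240 + 293/2012 = 5044973/27282720 ≈ 0.18491)
E = -5044973/27282720 (E = -1*5044973/27282720 = -5044973/27282720 ≈ -0.18491)
-139*E = -139*(-5044973/27282720) = 701251247/27282720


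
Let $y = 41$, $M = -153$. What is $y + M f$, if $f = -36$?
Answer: $5549$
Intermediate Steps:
$y + M f = 41 - -5508 = 41 + 5508 = 5549$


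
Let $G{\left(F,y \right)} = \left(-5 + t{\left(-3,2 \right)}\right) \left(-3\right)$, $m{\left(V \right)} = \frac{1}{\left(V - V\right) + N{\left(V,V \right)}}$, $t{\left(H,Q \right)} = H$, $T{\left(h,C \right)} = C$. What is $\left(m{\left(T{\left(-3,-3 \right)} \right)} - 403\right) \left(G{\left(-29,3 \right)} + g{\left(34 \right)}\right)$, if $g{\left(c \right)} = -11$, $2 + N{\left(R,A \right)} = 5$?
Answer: $- \frac{15704}{3} \approx -5234.7$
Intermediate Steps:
$N{\left(R,A \right)} = 3$ ($N{\left(R,A \right)} = -2 + 5 = 3$)
$m{\left(V \right)} = \frac{1}{3}$ ($m{\left(V \right)} = \frac{1}{\left(V - V\right) + 3} = \frac{1}{0 + 3} = \frac{1}{3}$)
$G{\left(F,y \right)} = 24$ ($G{\left(F,y \right)} = \left(-5 - 3\right) \left(-3\right) = \left(-8\right) \left(-3\right) = 24$)
$\left(m{\left(T{\left(-3,-3 \right)} \right)} - 403\right) \left(G{\left(-29,3 \right)} + g{\left(34 \right)}\right) = \left(\frac{1}{3} - 403\right) \left(24 - 11\right) = \left(\frac{1}{3} - 403\right) 13 = \left(- \frac{1208}{3}\right) 13 = - \frac{15704}{3}$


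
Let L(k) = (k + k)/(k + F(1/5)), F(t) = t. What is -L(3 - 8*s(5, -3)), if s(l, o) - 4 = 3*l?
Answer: -745/372 ≈ -2.0027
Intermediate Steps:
s(l, o) = 4 + 3*l
L(k) = 2*k/(1/5 + k) (L(k) = (k + k)/(k + 1/5) = (2*k)/(k + 1/5) = (2*k)/(1/5 + k) = 2*k/(1/5 + k))
-L(3 - 8*s(5, -3)) = -10*(3 - 8*(4 + 3*5))/(1 + 5*(3 - 8*(4 + 3*5))) = -10*(3 - 8*(4 + 15))/(1 + 5*(3 - 8*(4 + 15))) = -10*(3 - 8*19)/(1 + 5*(3 - 8*19)) = -10*(3 - 152)/(1 + 5*(3 - 152)) = -10*(-149)/(1 + 5*(-149)) = -10*(-149)/(1 - 745) = -10*(-149)/(-744) = -10*(-149)*(-1)/744 = -1*745/372 = -745/372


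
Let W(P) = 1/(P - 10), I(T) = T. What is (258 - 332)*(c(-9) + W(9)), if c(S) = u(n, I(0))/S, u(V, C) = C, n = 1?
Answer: 74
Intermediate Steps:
c(S) = 0 (c(S) = 0/S = 0)
W(P) = 1/(-10 + P)
(258 - 332)*(c(-9) + W(9)) = (258 - 332)*(0 + 1/(-10 + 9)) = -74*(0 + 1/(-1)) = -74*(0 - 1) = -74*(-1) = 74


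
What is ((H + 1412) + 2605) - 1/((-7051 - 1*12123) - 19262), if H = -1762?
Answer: 86673181/38436 ≈ 2255.0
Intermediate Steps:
((H + 1412) + 2605) - 1/((-7051 - 1*12123) - 19262) = ((-1762 + 1412) + 2605) - 1/((-7051 - 1*12123) - 19262) = (-350 + 2605) - 1/((-7051 - 12123) - 19262) = 2255 - 1/(-19174 - 19262) = 2255 - 1/(-38436) = 2255 - 1*(-1/38436) = 2255 + 1/38436 = 86673181/38436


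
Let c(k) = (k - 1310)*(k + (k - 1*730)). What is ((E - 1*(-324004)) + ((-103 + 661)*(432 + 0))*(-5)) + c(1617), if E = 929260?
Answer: 816712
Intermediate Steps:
c(k) = (-1310 + k)*(-730 + 2*k) (c(k) = (-1310 + k)*(k + (k - 730)) = (-1310 + k)*(k + (-730 + k)) = (-1310 + k)*(-730 + 2*k))
((E - 1*(-324004)) + ((-103 + 661)*(432 + 0))*(-5)) + c(1617) = ((929260 - 1*(-324004)) + ((-103 + 661)*(432 + 0))*(-5)) + (956300 - 3350*1617 + 2*1617²) = ((929260 + 324004) + (558*432)*(-5)) + (956300 - 5416950 + 2*2614689) = (1253264 + 241056*(-5)) + (956300 - 5416950 + 5229378) = (1253264 - 1205280) + 768728 = 47984 + 768728 = 816712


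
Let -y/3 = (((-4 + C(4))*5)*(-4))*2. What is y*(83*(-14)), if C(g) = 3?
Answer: 139440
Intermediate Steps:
y = -120 (y = -3*((-4 + 3)*5)*(-4)*2 = -3*-1*5*(-4)*2 = -3*(-5*(-4))*2 = -60*2 = -3*40 = -120)
y*(83*(-14)) = -9960*(-14) = -120*(-1162) = 139440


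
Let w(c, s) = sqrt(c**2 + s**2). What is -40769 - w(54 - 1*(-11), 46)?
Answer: -40769 - sqrt(6341) ≈ -40849.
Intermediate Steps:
-40769 - w(54 - 1*(-11), 46) = -40769 - sqrt((54 - 1*(-11))**2 + 46**2) = -40769 - sqrt((54 + 11)**2 + 2116) = -40769 - sqrt(65**2 + 2116) = -40769 - sqrt(4225 + 2116) = -40769 - sqrt(6341)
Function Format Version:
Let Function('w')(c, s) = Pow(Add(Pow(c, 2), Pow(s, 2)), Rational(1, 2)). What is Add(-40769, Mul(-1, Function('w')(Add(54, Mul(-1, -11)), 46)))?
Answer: Add(-40769, Mul(-1, Pow(6341, Rational(1, 2)))) ≈ -40849.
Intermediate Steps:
Add(-40769, Mul(-1, Function('w')(Add(54, Mul(-1, -11)), 46))) = Add(-40769, Mul(-1, Pow(Add(Pow(Add(54, Mul(-1, -11)), 2), Pow(46, 2)), Rational(1, 2)))) = Add(-40769, Mul(-1, Pow(Add(Pow(Add(54, 11), 2), 2116), Rational(1, 2)))) = Add(-40769, Mul(-1, Pow(Add(Pow(65, 2), 2116), Rational(1, 2)))) = Add(-40769, Mul(-1, Pow(Add(4225, 2116), Rational(1, 2)))) = Add(-40769, Mul(-1, Pow(6341, Rational(1, 2))))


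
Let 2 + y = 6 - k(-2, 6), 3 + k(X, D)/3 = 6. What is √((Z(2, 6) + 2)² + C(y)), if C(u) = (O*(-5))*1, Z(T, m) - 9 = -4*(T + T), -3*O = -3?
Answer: 2*√5 ≈ 4.4721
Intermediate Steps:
O = 1 (O = -⅓*(-3) = 1)
k(X, D) = 9 (k(X, D) = -9 + 3*6 = -9 + 18 = 9)
y = -5 (y = -2 + (6 - 1*9) = -2 + (6 - 9) = -2 - 3 = -5)
Z(T, m) = 9 - 8*T (Z(T, m) = 9 - 4*(T + T) = 9 - 8*T)
C(u) = -5 (C(u) = (1*(-5))*1 = -5*1 = -5)
√((Z(2, 6) + 2)² + C(y)) = √(((9 - 8*2) + 2)² - 5) = √(((9 - 16) + 2)² - 5) = √((-7 + 2)² - 5) = √((-5)² - 5) = √(25 - 5) = √20 = 2*√5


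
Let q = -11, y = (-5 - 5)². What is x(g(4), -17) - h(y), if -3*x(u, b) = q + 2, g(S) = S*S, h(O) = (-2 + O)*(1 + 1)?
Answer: -193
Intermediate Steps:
y = 100 (y = (-10)² = 100)
h(O) = -4 + 2*O (h(O) = (-2 + O)*2 = -4 + 2*O)
g(S) = S²
x(u, b) = 3 (x(u, b) = -(-11 + 2)/3 = -⅓*(-9) = 3)
x(g(4), -17) - h(y) = 3 - (-4 + 2*100) = 3 - (-4 + 200) = 3 - 1*196 = 3 - 196 = -193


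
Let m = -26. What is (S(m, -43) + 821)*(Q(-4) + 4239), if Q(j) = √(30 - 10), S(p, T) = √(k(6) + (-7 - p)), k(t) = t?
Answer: 3501414 + 1652*√5 ≈ 3.5051e+6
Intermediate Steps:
S(p, T) = √(-1 - p) (S(p, T) = √(6 + (-7 - p)) = √(-1 - p))
Q(j) = 2*√5 (Q(j) = √20 = 2*√5)
(S(m, -43) + 821)*(Q(-4) + 4239) = (√(-1 - 1*(-26)) + 821)*(2*√5 + 4239) = (√(-1 + 26) + 821)*(4239 + 2*√5) = (√25 + 821)*(4239 + 2*√5) = (5 + 821)*(4239 + 2*√5) = 826*(4239 + 2*√5) = 3501414 + 1652*√5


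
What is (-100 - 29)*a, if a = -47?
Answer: 6063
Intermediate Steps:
(-100 - 29)*a = (-100 - 29)*(-47) = -129*(-47) = 6063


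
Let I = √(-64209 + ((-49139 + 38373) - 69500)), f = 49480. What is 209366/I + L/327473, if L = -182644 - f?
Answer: -232124/327473 - 209366*I*√5779/28895 ≈ -0.70883 - 550.82*I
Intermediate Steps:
I = 5*I*√5779 (I = √(-64209 + (-10766 - 69500)) = √(-64209 - 80266) = √(-144475) = 5*I*√5779 ≈ 380.1*I)
L = -232124 (L = -182644 - 1*49480 = -182644 - 49480 = -232124)
209366/I + L/327473 = 209366/((5*I*√5779)) - 232124/327473 = 209366*(-I*√5779/28895) - 232124*1/327473 = -209366*I*√5779/28895 - 232124/327473 = -232124/327473 - 209366*I*√5779/28895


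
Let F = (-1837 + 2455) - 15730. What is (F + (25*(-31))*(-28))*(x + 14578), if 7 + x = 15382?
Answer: 197330364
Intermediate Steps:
x = 15375 (x = -7 + 15382 = 15375)
F = -15112 (F = 618 - 15730 = -15112)
(F + (25*(-31))*(-28))*(x + 14578) = (-15112 + (25*(-31))*(-28))*(15375 + 14578) = (-15112 - 775*(-28))*29953 = (-15112 + 21700)*29953 = 6588*29953 = 197330364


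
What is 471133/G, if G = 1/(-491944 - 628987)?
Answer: -528107584823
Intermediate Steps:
G = -1/1120931 (G = 1/(-1120931) = -1/1120931 ≈ -8.9212e-7)
471133/G = 471133/(-1/1120931) = 471133*(-1120931) = -528107584823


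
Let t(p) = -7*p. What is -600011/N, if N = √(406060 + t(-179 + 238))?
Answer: -600011*√405647/405647 ≈ -942.07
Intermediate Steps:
N = √405647 (N = √(406060 - 7*(-179 + 238)) = √(406060 - 7*59) = √(406060 - 413) = √405647 ≈ 636.90)
-600011/N = -600011*√405647/405647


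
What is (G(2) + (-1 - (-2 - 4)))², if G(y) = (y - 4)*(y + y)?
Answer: 9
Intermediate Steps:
G(y) = 2*y*(-4 + y) (G(y) = (-4 + y)*(2*y) = 2*y*(-4 + y))
(G(2) + (-1 - (-2 - 4)))² = (2*2*(-4 + 2) + (-1 - (-2 - 4)))² = (2*2*(-2) + (-1 - 1*(-6)))² = (-8 + (-1 + 6))² = (-8 + 5)² = (-3)² = 9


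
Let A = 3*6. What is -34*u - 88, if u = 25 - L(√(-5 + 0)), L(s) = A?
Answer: -326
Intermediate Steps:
A = 18
L(s) = 18
u = 7 (u = 25 - 1*18 = 25 - 18 = 7)
-34*u - 88 = -34*7 - 88 = -238 - 88 = -326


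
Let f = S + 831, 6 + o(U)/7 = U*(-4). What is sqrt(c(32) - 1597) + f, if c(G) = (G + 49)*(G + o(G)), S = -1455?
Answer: -624 + I*sqrt(74983) ≈ -624.0 + 273.83*I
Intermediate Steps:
o(U) = -42 - 28*U (o(U) = -42 + 7*(U*(-4)) = -42 + 7*(-4*U) = -42 - 28*U)
f = -624 (f = -1455 + 831 = -624)
c(G) = (-42 - 27*G)*(49 + G) (c(G) = (G + 49)*(G + (-42 - 28*G)) = (49 + G)*(-42 - 27*G) = (-42 - 27*G)*(49 + G))
sqrt(c(32) - 1597) + f = sqrt((-2058 - 1365*32 - 27*32**2) - 1597) - 624 = sqrt((-2058 - 43680 - 27*1024) - 1597) - 624 = sqrt((-2058 - 43680 - 27648) - 1597) - 624 = sqrt(-73386 - 1597) - 624 = sqrt(-74983) - 624 = I*sqrt(74983) - 624 = -624 + I*sqrt(74983)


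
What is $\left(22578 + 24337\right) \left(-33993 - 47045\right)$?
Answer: $-3801897770$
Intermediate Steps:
$\left(22578 + 24337\right) \left(-33993 - 47045\right) = 46915 \left(-33993 - 47045\right) = 46915 \left(-81038\right) = -3801897770$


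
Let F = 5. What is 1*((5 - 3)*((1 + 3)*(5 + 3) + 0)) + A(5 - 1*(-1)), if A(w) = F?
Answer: 69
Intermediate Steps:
A(w) = 5
1*((5 - 3)*((1 + 3)*(5 + 3) + 0)) + A(5 - 1*(-1)) = 1*((5 - 3)*((1 + 3)*(5 + 3) + 0)) + 5 = 1*(2*(4*8 + 0)) + 5 = 1*(2*(32 + 0)) + 5 = 1*(2*32) + 5 = 1*64 + 5 = 64 + 5 = 69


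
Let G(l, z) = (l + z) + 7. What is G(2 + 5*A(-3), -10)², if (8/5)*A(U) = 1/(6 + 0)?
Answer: 529/2304 ≈ 0.22960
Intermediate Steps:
A(U) = 5/48 (A(U) = 5/(8*(6 + 0)) = (5/8)/6 = (5/8)*(⅙) = 5/48)
G(l, z) = 7 + l + z
G(2 + 5*A(-3), -10)² = (7 + (2 + 5*(5/48)) - 10)² = (7 + (2 + 25/48) - 10)² = (7 + 121/48 - 10)² = (-23/48)² = 529/2304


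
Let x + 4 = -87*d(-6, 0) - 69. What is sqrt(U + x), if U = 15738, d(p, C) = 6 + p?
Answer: sqrt(15665) ≈ 125.16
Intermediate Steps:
x = -73 (x = -4 + (-87*(6 - 6) - 69) = -4 + (-87*0 - 69) = -4 + (0 - 69) = -4 - 69 = -73)
sqrt(U + x) = sqrt(15738 - 73) = sqrt(15665)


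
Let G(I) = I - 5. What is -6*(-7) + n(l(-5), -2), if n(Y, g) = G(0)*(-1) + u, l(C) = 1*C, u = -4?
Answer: 43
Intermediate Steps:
G(I) = -5 + I
l(C) = C
n(Y, g) = 1 (n(Y, g) = (-5 + 0)*(-1) - 4 = -5*(-1) - 4 = 5 - 4 = 1)
-6*(-7) + n(l(-5), -2) = -6*(-7) + 1 = 42 + 1 = 43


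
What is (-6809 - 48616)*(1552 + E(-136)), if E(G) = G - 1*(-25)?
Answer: -79867425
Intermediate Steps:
E(G) = 25 + G (E(G) = G + 25 = 25 + G)
(-6809 - 48616)*(1552 + E(-136)) = (-6809 - 48616)*(1552 + (25 - 136)) = -55425*(1552 - 111) = -55425*1441 = -79867425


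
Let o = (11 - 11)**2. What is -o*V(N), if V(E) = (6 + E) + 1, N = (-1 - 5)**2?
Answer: 0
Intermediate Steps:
N = 36 (N = (-6)**2 = 36)
V(E) = 7 + E
o = 0 (o = 0**2 = 0)
-o*V(N) = -0*(7 + 36) = -0*43 = -1*0 = 0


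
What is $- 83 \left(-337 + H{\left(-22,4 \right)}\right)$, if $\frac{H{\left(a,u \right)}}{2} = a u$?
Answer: $42579$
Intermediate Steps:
$H{\left(a,u \right)} = 2 a u$
$- 83 \left(-337 + H{\left(-22,4 \right)}\right) = - 83 \left(-337 + 2 \left(-22\right) 4\right) = - 83 \left(-337 - 176\right) = \left(-83\right) \left(-513\right) = 42579$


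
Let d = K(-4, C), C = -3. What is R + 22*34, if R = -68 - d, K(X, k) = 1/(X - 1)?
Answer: 3401/5 ≈ 680.20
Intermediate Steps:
K(X, k) = 1/(-1 + X)
d = -1/5 (d = 1/(-1 - 4) = 1/(-5) = -1/5 ≈ -0.20000)
R = -339/5 (R = -68 - 1*(-1/5) = -68 + 1/5 = -339/5 ≈ -67.800)
R + 22*34 = -339/5 + 22*34 = -339/5 + 748 = 3401/5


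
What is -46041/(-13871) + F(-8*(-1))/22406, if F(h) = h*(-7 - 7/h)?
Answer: 1030720773/310793626 ≈ 3.3164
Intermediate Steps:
-46041/(-13871) + F(-8*(-1))/22406 = -46041/(-13871) + (-7 - (-56)*(-1))/22406 = -46041*(-1/13871) + (-7 - 7*8)*(1/22406) = 46041/13871 + (-7 - 56)*(1/22406) = 46041/13871 - 63*1/22406 = 46041/13871 - 63/22406 = 1030720773/310793626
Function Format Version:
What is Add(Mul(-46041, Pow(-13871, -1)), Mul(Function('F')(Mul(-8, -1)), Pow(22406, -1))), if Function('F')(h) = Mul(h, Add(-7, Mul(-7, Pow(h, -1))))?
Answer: Rational(1030720773, 310793626) ≈ 3.3164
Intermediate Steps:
Add(Mul(-46041, Pow(-13871, -1)), Mul(Function('F')(Mul(-8, -1)), Pow(22406, -1))) = Add(Mul(-46041, Pow(-13871, -1)), Mul(Add(-7, Mul(-7, Mul(-8, -1))), Pow(22406, -1))) = Add(Mul(-46041, Rational(-1, 13871)), Mul(Add(-7, Mul(-7, 8)), Rational(1, 22406))) = Add(Rational(46041, 13871), Mul(Add(-7, -56), Rational(1, 22406))) = Add(Rational(46041, 13871), Mul(-63, Rational(1, 22406))) = Add(Rational(46041, 13871), Rational(-63, 22406)) = Rational(1030720773, 310793626)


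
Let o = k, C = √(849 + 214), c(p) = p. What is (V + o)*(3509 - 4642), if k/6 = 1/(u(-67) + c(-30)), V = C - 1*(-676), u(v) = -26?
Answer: -21442025/28 - 1133*√1063 ≈ -8.0273e+5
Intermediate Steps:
C = √1063 ≈ 32.604
V = 676 + √1063 (V = √1063 - 1*(-676) = √1063 + 676 = 676 + √1063 ≈ 708.60)
k = -3/28 (k = 6/(-26 - 30) = 6/(-56) = 6*(-1/56) = -3/28 ≈ -0.10714)
o = -3/28 ≈ -0.10714
(V + o)*(3509 - 4642) = ((676 + √1063) - 3/28)*(3509 - 4642) = (18925/28 + √1063)*(-1133) = -21442025/28 - 1133*√1063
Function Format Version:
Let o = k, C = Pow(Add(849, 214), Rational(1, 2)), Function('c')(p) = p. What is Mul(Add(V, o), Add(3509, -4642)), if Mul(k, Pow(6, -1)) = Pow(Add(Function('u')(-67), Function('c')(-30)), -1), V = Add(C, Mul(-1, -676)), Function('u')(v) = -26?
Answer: Add(Rational(-21442025, 28), Mul(-1133, Pow(1063, Rational(1, 2)))) ≈ -8.0273e+5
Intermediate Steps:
C = Pow(1063, Rational(1, 2)) ≈ 32.604
V = Add(676, Pow(1063, Rational(1, 2))) (V = Add(Pow(1063, Rational(1, 2)), Mul(-1, -676)) = Add(Pow(1063, Rational(1, 2)), 676) = Add(676, Pow(1063, Rational(1, 2))) ≈ 708.60)
k = Rational(-3, 28) (k = Mul(6, Pow(Add(-26, -30), -1)) = Mul(6, Pow(-56, -1)) = Mul(6, Rational(-1, 56)) = Rational(-3, 28) ≈ -0.10714)
o = Rational(-3, 28) ≈ -0.10714
Mul(Add(V, o), Add(3509, -4642)) = Mul(Add(Add(676, Pow(1063, Rational(1, 2))), Rational(-3, 28)), Add(3509, -4642)) = Mul(Add(Rational(18925, 28), Pow(1063, Rational(1, 2))), -1133) = Add(Rational(-21442025, 28), Mul(-1133, Pow(1063, Rational(1, 2))))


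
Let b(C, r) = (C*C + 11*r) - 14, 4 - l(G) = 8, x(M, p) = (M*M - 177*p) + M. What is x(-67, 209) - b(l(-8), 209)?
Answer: -34872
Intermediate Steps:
x(M, p) = M + M**2 - 177*p (x(M, p) = (M**2 - 177*p) + M = M + M**2 - 177*p)
l(G) = -4 (l(G) = 4 - 1*8 = 4 - 8 = -4)
b(C, r) = -14 + C**2 + 11*r (b(C, r) = (C**2 + 11*r) - 14 = -14 + C**2 + 11*r)
x(-67, 209) - b(l(-8), 209) = (-67 + (-67)**2 - 177*209) - (-14 + (-4)**2 + 11*209) = (-67 + 4489 - 36993) - (-14 + 16 + 2299) = -32571 - 1*2301 = -32571 - 2301 = -34872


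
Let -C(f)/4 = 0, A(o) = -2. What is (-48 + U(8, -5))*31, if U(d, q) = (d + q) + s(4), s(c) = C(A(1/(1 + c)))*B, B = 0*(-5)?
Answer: -1395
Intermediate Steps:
C(f) = 0 (C(f) = -4*0 = 0)
B = 0
s(c) = 0 (s(c) = 0*0 = 0)
U(d, q) = d + q (U(d, q) = (d + q) + 0 = d + q)
(-48 + U(8, -5))*31 = (-48 + (8 - 5))*31 = (-48 + 3)*31 = -45*31 = -1395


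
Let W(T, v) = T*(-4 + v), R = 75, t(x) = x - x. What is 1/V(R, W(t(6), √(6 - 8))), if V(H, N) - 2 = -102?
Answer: -1/100 ≈ -0.010000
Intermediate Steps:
t(x) = 0
V(H, N) = -100 (V(H, N) = 2 - 102 = -100)
1/V(R, W(t(6), √(6 - 8))) = 1/(-100) = -1/100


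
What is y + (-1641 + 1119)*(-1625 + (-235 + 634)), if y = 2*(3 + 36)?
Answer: 640050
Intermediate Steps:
y = 78 (y = 2*39 = 78)
y + (-1641 + 1119)*(-1625 + (-235 + 634)) = 78 + (-1641 + 1119)*(-1625 + (-235 + 634)) = 78 - 522*(-1625 + 399) = 78 - 522*(-1226) = 78 + 639972 = 640050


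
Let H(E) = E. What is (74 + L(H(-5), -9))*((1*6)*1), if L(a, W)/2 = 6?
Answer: 516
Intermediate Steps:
L(a, W) = 12 (L(a, W) = 2*6 = 12)
(74 + L(H(-5), -9))*((1*6)*1) = (74 + 12)*((1*6)*1) = 86*(6*1) = 86*6 = 516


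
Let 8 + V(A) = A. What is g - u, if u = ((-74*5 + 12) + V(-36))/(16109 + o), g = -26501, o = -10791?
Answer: -70465958/2659 ≈ -26501.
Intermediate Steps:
V(A) = -8 + A
u = -201/2659 (u = ((-74*5 + 12) + (-8 - 36))/(16109 - 10791) = ((-370 + 12) - 44)/5318 = (-358 - 44)*(1/5318) = -402*1/5318 = -201/2659 ≈ -0.075592)
g - u = -26501 - 1*(-201/2659) = -26501 + 201/2659 = -70465958/2659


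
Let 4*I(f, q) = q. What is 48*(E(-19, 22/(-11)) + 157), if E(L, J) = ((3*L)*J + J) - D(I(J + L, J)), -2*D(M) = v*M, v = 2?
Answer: 12888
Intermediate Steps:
I(f, q) = q/4
D(M) = -M
E(L, J) = 5*J/4 + 3*J*L (E(L, J) = ((3*L)*J + J) - (-1)*J/4 = (3*J*L + J) - (-1)*J/4 = (J + 3*J*L) + J/4 = 5*J/4 + 3*J*L)
48*(E(-19, 22/(-11)) + 157) = 48*((22/(-11))*(5 + 12*(-19))/4 + 157) = 48*((22*(-1/11))*(5 - 228)/4 + 157) = 48*((¼)*(-2)*(-223) + 157) = 48*(223/2 + 157) = 48*(537/2) = 12888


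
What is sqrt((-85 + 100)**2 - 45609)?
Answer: 2*I*sqrt(11346) ≈ 213.04*I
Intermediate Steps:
sqrt((-85 + 100)**2 - 45609) = sqrt(15**2 - 45609) = sqrt(225 - 45609) = sqrt(-45384) = 2*I*sqrt(11346)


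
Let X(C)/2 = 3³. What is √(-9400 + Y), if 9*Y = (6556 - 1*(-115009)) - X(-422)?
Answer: √36911/3 ≈ 64.041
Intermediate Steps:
X(C) = 54 (X(C) = 2*3³ = 2*27 = 54)
Y = 121511/9 (Y = ((6556 - 1*(-115009)) - 1*54)/9 = ((6556 + 115009) - 54)/9 = (121565 - 54)/9 = (⅑)*121511 = 121511/9 ≈ 13501.)
√(-9400 + Y) = √(-9400 + 121511/9) = √(36911/9) = √36911/3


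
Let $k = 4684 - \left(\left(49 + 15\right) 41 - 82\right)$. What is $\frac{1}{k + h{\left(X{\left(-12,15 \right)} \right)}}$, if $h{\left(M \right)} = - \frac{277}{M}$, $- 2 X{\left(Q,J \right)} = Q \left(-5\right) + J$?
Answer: $\frac{75}{161204} \approx 0.00046525$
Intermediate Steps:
$X{\left(Q,J \right)} = - \frac{J}{2} + \frac{5 Q}{2}$ ($X{\left(Q,J \right)} = - \frac{Q \left(-5\right) + J}{2} = - \frac{- 5 Q + J}{2} = - \frac{J - 5 Q}{2} = - \frac{J}{2} + \frac{5 Q}{2}$)
$k = 2142$ ($k = 4684 - \left(64 \cdot 41 - 82\right) = 4684 - \left(2624 - 82\right) = 4684 - 2542 = 2142$)
$\frac{1}{k + h{\left(X{\left(-12,15 \right)} \right)}} = \frac{1}{2142 - \frac{277}{\left(- \frac{1}{2}\right) 15 + \frac{5}{2} \left(-12\right)}} = \frac{1}{2142 - \frac{277}{- \frac{15}{2} - 30}} = \frac{1}{2142 - \frac{277}{- \frac{75}{2}}} = \frac{1}{2142 - - \frac{554}{75}} = \frac{1}{2142 + \frac{554}{75}} = \frac{1}{\frac{161204}{75}} = \frac{75}{161204}$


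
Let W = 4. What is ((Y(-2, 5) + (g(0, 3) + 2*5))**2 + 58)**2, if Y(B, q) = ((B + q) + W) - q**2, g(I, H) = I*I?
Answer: 14884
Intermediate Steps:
g(I, H) = I**2
Y(B, q) = 4 + B + q - q**2 (Y(B, q) = ((B + q) + 4) - q**2 = (4 + B + q) - q**2 = 4 + B + q - q**2)
((Y(-2, 5) + (g(0, 3) + 2*5))**2 + 58)**2 = (((4 - 2 + 5 - 1*5**2) + (0**2 + 2*5))**2 + 58)**2 = (((4 - 2 + 5 - 1*25) + (0 + 10))**2 + 58)**2 = (((4 - 2 + 5 - 25) + 10)**2 + 58)**2 = ((-18 + 10)**2 + 58)**2 = ((-8)**2 + 58)**2 = (64 + 58)**2 = 122**2 = 14884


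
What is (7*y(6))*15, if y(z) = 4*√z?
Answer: 420*√6 ≈ 1028.8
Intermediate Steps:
(7*y(6))*15 = (7*(4*√6))*15 = (28*√6)*15 = 420*√6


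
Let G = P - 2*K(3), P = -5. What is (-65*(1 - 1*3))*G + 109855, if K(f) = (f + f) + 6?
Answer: 106085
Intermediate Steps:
K(f) = 6 + 2*f (K(f) = 2*f + 6 = 6 + 2*f)
G = -29 (G = -5 - 2*(6 + 2*3) = -5 - 2*(6 + 6) = -5 - 2*12 = -5 - 24 = -29)
(-65*(1 - 1*3))*G + 109855 = -65*(1 - 1*3)*(-29) + 109855 = -65*(1 - 3)*(-29) + 109855 = -65*(-2)*(-29) + 109855 = 130*(-29) + 109855 = -3770 + 109855 = 106085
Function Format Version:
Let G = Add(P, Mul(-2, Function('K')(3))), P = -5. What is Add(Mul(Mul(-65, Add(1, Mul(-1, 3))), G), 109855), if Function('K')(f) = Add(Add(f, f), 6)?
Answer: 106085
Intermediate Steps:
Function('K')(f) = Add(6, Mul(2, f)) (Function('K')(f) = Add(Mul(2, f), 6) = Add(6, Mul(2, f)))
G = -29 (G = Add(-5, Mul(-2, Add(6, Mul(2, 3)))) = Add(-5, Mul(-2, Add(6, 6))) = Add(-5, Mul(-2, 12)) = Add(-5, -24) = -29)
Add(Mul(Mul(-65, Add(1, Mul(-1, 3))), G), 109855) = Add(Mul(Mul(-65, Add(1, Mul(-1, 3))), -29), 109855) = Add(Mul(Mul(-65, Add(1, -3)), -29), 109855) = Add(Mul(Mul(-65, -2), -29), 109855) = Add(Mul(130, -29), 109855) = Add(-3770, 109855) = 106085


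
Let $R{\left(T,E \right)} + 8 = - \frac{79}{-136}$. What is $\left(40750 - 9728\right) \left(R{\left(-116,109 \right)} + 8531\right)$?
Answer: $\frac{17980459777}{68} \approx 2.6442 \cdot 10^{8}$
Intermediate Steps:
$R{\left(T,E \right)} = - \frac{1009}{136}$ ($R{\left(T,E \right)} = -8 - \frac{79}{-136} = -8 - - \frac{79}{136} = -8 + \frac{79}{136} = - \frac{1009}{136}$)
$\left(40750 - 9728\right) \left(R{\left(-116,109 \right)} + 8531\right) = \left(40750 - 9728\right) \left(- \frac{1009}{136} + 8531\right) = 31022 \cdot \frac{1159207}{136} = \frac{17980459777}{68}$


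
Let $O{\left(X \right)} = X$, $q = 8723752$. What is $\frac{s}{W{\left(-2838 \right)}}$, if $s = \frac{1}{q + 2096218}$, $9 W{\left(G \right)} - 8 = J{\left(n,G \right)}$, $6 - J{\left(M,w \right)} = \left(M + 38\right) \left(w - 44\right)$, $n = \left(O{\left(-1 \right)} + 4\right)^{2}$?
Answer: $\frac{1}{162862188440} \approx 6.1402 \cdot 10^{-12}$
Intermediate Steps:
$n = 9$ ($n = \left(-1 + 4\right)^{2} = 3^{2} = 9$)
$J{\left(M,w \right)} = 6 - \left(-44 + w\right) \left(38 + M\right)$ ($J{\left(M,w \right)} = 6 - \left(M + 38\right) \left(w - 44\right) = 6 - \left(38 + M\right) \left(-44 + w\right) = 6 - \left(-44 + w\right) \left(38 + M\right)$)
$W{\left(G \right)} = \frac{694}{3} - \frac{47 G}{9}$ ($W{\left(G \right)} = \frac{8}{9} + \frac{1678 - 38 G + 44 \cdot 9 - 9 G}{9} = \frac{8}{9} + \frac{1678 - 38 G + 396 - 9 G}{9} = \frac{8}{9} + \frac{2074 - 47 G}{9} = \frac{8}{9} - \left(- \frac{2074}{9} + \frac{47 G}{9}\right) = \frac{694}{3} - \frac{47 G}{9}$)
$s = \frac{1}{10819970}$ ($s = \frac{1}{8723752 + 2096218} = \frac{1}{10819970} \approx 9.2422 \cdot 10^{-8}$)
$\frac{s}{W{\left(-2838 \right)}} = \frac{1}{10819970 \left(\frac{694}{3} - - \frac{44462}{3}\right)} = \frac{1}{10819970 \left(\frac{694}{3} + \frac{44462}{3}\right)} = \frac{1}{10819970 \cdot 15052} = \frac{1}{10819970} \cdot \frac{1}{15052} = \frac{1}{162862188440}$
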